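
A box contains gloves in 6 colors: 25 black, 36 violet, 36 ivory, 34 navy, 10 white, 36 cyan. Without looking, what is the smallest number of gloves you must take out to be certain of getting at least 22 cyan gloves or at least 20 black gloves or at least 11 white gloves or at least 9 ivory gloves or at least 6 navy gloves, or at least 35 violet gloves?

98

The worst case stops just short of every target: 19 black, 34 violet, 8 ivory, 5 navy, 10 white, 21 cyan — 19 + 34 + 8 + 5 + 10 + 21 = 97 gloves.
One more glove must push some color to its target, so 97 + 1 = 98.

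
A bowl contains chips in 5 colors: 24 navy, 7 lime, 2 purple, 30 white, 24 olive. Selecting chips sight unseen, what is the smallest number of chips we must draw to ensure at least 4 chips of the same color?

In the worst case we take at most 3 of each color, but all 2 purple (fewer than 3), giving 3 + 3 + 2 + 3 + 3 = 14.
One more chip then forces some color to 4, so 14 + 1 = 15.

15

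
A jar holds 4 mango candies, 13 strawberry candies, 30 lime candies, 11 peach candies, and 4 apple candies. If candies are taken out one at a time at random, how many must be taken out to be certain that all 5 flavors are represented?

59

The hardest flavor to obtain is mango: we could draw every other candy first — 62 − 4 = 58 candies — without a single mango one.
The next draw must be mango, so 58 + 1 = 59.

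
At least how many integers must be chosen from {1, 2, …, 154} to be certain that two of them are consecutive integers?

Partition {1, …, 154} into 77 pairs: {1,2}, {3,4}, …, {153,154}.
Choosing 77 integers — say the 77 even numbers 2, 4, …, 154 — takes one from each pair and avoids the property.
Choosing 78 forces two into the same pair by pigeonhole, and those are consecutive. So 78.

78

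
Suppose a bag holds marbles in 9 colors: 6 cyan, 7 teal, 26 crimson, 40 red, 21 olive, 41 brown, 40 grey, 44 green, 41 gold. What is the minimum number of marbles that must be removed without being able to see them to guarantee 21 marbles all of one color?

154

In the worst case we take at most 20 of each color, but all 6 cyan and all 7 teal (fewer than 20), giving 6 + 7 + 20 + 20 + 20 + 20 + 20 + 20 + 20 = 153.
One more marble then forces some color to 21, so 153 + 1 = 154.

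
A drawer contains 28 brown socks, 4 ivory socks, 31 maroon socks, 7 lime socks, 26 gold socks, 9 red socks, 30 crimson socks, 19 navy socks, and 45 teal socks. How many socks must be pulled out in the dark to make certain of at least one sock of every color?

The hardest color to obtain is ivory: we could draw every other sock first — 199 − 4 = 195 socks — without a single ivory one.
The next draw must be ivory, so 195 + 1 = 196.

196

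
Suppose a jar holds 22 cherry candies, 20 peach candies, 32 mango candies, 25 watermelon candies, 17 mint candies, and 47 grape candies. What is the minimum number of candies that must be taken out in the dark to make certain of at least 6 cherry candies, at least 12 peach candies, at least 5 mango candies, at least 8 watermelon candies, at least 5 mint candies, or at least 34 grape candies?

65

The worst case stops just short of every target: 5 cherry, 11 peach, 4 mango, 7 watermelon, 4 mint, 33 grape — 5 + 11 + 4 + 7 + 4 + 33 = 64 candies.
One more candy must push some flavor to its target, so 64 + 1 = 65.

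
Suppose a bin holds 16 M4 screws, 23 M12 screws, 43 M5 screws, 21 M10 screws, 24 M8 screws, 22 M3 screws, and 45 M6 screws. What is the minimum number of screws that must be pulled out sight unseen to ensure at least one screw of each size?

The hardest size to obtain is M4: we could draw every other screw first — 194 − 16 = 178 screws — without a single M4 one.
The next draw must be M4, so 178 + 1 = 179.

179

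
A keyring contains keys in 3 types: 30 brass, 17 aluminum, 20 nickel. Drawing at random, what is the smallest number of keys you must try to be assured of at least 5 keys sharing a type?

Treat the 3 types as pigeonholes.
The worst case takes 4 keys of each type without reaching 5 of any: 3 × 4 = 12.
The next key must bring some type to 5, so 12 + 1 = 13.

13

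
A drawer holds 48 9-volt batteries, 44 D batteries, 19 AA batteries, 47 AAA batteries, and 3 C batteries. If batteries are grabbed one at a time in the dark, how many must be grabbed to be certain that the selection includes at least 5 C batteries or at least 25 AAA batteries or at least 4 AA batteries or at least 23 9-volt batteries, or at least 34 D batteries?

86

Each of the 5 types has its own threshold; avoid all of them simultaneously.
The worst case stops just short of every target: 22 9-volt, 33 D, 3 AA, 24 AAA, all 3 C — 22 + 33 + 3 + 24 + 3 = 85 batteries.
One more battery must push some type to its target, so 85 + 1 = 86.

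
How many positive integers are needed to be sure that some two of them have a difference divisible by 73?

74

Two integers differ by a multiple of 73 exactly when they share a remainder mod 73.
There are 73 residue classes mod 73, so 73 integers can all lie in distinct classes.
One more integer must repeat a residue, giving a difference divisible by 73. So n = 73 + 1 = 74.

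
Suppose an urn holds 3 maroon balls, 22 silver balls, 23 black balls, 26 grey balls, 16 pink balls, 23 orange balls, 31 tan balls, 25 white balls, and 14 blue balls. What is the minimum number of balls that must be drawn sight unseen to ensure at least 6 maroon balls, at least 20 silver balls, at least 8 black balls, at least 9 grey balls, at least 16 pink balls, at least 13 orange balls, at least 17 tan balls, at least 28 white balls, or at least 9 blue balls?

Each of the 9 colors has its own threshold; avoid all of them simultaneously.
The worst case stops just short of every target: all 3 maroon, 19 silver, 7 black, 8 grey, 15 pink, 12 orange, 16 tan, all 25 white, 8 blue — 3 + 19 + 7 + 8 + 15 + 12 + 16 + 25 + 8 = 113 balls.
One more ball must push some color to its target, so 113 + 1 = 114.

114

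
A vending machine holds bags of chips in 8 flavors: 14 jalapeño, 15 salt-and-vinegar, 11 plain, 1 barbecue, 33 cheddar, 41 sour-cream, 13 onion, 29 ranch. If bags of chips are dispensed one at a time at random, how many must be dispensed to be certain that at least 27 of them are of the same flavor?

Treat the 8 flavors as pigeonholes.
In the worst case we take at most 26 of each flavor, but all 14 jalapeño, all 15 salt-and-vinegar, all 11 plain, all 1 barbecue, and all 13 onion (fewer than 26), giving 14 + 15 + 11 + 1 + 26 + 26 + 13 + 26 = 132.
One more bag of chips then forces some flavor to 27, so 132 + 1 = 133.

133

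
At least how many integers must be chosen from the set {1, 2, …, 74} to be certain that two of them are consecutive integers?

38

Partition {1, …, 74} into 37 pairs: {1,2}, {3,4}, …, {73,74}.
Choosing 37 integers — say the 37 even numbers 2, 4, …, 74 — takes one from each pair and avoids the property.
Choosing 38 forces two into the same pair by pigeonhole, and those are consecutive. So 38.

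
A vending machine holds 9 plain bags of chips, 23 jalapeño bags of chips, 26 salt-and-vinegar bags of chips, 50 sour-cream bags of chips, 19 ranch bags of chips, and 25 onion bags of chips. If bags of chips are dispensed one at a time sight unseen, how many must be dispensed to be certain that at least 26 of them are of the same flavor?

In the worst case we take at most 25 of each flavor, but all 9 plain, all 23 jalapeño, and all 19 ranch (fewer than 25), giving 9 + 23 + 25 + 25 + 19 + 25 = 126.
One more bag of chips then forces some flavor to 26, so 126 + 1 = 127.

127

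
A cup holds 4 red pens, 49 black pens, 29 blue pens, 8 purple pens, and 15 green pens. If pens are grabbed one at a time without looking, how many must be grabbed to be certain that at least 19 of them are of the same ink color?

64

In the worst case we take at most 18 of each ink color, but all 4 red, all 8 purple, and all 15 green (fewer than 18), giving 4 + 18 + 18 + 8 + 15 = 63.
One more pen then forces some ink color to 19, so 63 + 1 = 64.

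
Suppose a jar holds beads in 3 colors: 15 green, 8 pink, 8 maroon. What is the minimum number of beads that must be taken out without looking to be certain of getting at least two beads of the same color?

4

The worst case takes 1 bead of each color without reaching 2 of any: 3 × 1 = 3.
The next bead must bring some color to 2, so 3 + 1 = 4.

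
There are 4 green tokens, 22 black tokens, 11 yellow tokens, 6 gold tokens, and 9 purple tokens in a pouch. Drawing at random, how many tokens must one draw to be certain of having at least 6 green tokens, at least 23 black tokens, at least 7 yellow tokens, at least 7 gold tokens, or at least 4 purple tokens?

The worst case stops just short of every target: all 4 green, 22 black, 6 yellow, 6 gold, 3 purple — 4 + 22 + 6 + 6 + 3 = 41 tokens.
One more token must push some color to its target, so 41 + 1 = 42.

42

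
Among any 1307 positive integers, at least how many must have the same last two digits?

14

If each of the 100 possible two-digit endings held at most 13, the total would be at most 100 × 13 = 1300 < 1307, a contradiction.
So at least one holds ⌈1307/100⌉ = 14.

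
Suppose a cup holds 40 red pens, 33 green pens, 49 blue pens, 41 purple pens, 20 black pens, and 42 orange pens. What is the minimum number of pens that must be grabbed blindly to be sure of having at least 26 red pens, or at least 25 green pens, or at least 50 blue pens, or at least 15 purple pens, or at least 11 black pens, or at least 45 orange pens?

Each of the 6 ink colors has its own threshold; avoid all of them simultaneously.
The worst case stops just short of every target: 25 red, 24 green, 49 blue, 14 purple, 10 black, all 42 orange — 25 + 24 + 49 + 14 + 10 + 42 = 164 pens.
One more pen must push some ink color to its target, so 164 + 1 = 165.

165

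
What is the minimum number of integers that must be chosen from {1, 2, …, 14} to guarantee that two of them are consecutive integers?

8

Partition {1, …, 14} into 7 pairs: {1,2}, {3,4}, …, {13,14}.
Choosing 7 integers — say the 7 even numbers 2, 4, …, 14 — takes one from each pair and avoids the property.
Choosing 8 forces two into the same pair by pigeonhole, and those are consecutive. So 8.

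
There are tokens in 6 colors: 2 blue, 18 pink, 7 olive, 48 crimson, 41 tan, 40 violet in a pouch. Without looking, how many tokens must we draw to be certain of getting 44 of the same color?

152

In the worst case we take at most 43 of each color, but all 2 blue, all 18 pink, all 7 olive, all 41 tan, and all 40 violet (fewer than 43), giving 2 + 18 + 7 + 43 + 41 + 40 = 151.
One more token then forces some color to 44, so 151 + 1 = 152.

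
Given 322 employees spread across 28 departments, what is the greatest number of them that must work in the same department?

The 322 employees fall into 28 departments.
If each of the 28 departments held at most 11, the total would be at most 28 × 11 = 308 < 322, a contradiction.
So at least one holds ⌈322/28⌉ = 12.

12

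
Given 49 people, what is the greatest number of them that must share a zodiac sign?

If each of the 12 zodiac signs held at most 4, the total would be at most 12 × 4 = 48 < 49, a contradiction.
So at least one holds ⌈49/12⌉ = 5.

5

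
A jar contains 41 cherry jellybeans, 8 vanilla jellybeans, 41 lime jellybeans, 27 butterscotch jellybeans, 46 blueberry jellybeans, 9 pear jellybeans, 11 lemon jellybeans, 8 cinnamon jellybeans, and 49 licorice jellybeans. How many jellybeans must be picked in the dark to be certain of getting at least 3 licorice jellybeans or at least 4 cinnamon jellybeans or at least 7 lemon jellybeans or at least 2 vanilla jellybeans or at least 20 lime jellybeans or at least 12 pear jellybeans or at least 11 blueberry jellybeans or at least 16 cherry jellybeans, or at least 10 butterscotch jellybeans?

The worst case stops just short of every target: 15 cherry, 1 vanilla, 19 lime, 9 butterscotch, 10 blueberry, all 9 pear, 6 lemon, 3 cinnamon, 2 licorice — 15 + 1 + 19 + 9 + 10 + 9 + 6 + 3 + 2 = 74 jellybeans.
One more jellybean must push some flavor to its target, so 74 + 1 = 75.

75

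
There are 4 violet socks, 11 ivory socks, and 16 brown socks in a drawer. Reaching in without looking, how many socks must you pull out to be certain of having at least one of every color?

The hardest color to obtain is violet: we could draw every other sock first — 31 − 4 = 27 socks — without a single violet one.
The next draw must be violet, so 27 + 1 = 28.

28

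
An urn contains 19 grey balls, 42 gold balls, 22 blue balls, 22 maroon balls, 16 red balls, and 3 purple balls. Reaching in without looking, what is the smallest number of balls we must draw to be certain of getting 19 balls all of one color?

92

In the worst case we take at most 18 of each color, but all 16 red and all 3 purple (fewer than 18), giving 18 + 18 + 18 + 18 + 16 + 3 = 91.
One more ball then forces some color to 19, so 91 + 1 = 92.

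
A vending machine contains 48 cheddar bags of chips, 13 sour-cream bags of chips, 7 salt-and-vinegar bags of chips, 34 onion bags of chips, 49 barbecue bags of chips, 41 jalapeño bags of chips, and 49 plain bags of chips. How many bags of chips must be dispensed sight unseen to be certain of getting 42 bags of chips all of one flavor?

219

In the worst case we take at most 41 of each flavor, but all 13 sour-cream, all 7 salt-and-vinegar, and all 34 onion (fewer than 41), giving 41 + 13 + 7 + 34 + 41 + 41 + 41 = 218.
One more bag of chips then forces some flavor to 42, so 218 + 1 = 219.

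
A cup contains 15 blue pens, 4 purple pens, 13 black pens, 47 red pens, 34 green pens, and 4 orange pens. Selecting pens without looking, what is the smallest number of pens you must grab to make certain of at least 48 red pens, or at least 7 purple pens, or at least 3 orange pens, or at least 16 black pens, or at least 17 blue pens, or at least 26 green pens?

107

Each of the 6 ink colors has its own threshold; avoid all of them simultaneously.
The worst case stops just short of every target: all 15 blue, all 4 purple, all 13 black, 47 red, 25 green, 2 orange — 15 + 4 + 13 + 47 + 25 + 2 = 106 pens.
One more pen must push some ink color to its target, so 106 + 1 = 107.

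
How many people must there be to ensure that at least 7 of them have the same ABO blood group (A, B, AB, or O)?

There are 4 ABO blood groups acting as pigeonholes.
With 4 × 6 = 24 people we could place exactly 6 in each, with no class reaching 7.
One more forces some class to hold 7, so 24 + 1 = 25.

25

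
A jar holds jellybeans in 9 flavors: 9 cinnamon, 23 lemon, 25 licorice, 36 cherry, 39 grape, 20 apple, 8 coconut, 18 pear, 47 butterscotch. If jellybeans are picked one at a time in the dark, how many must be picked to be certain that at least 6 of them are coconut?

To avoid coconut jellybeans as long as possible, exhaust the other 8 flavors first.
The worst case draws every non-coconut jellybean first: 9 + 23 + 25 + 36 + 39 + 20 + 18 + 47 = 217.
The next 6 draws are then forced to be coconut, giving 217 + 6 = 223.

223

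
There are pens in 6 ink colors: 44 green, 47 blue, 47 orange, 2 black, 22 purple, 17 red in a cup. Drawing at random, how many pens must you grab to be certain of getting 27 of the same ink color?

120

In the worst case we take at most 26 of each ink color, but all 2 black, all 22 purple, and all 17 red (fewer than 26), giving 26 + 26 + 26 + 2 + 22 + 17 = 119.
One more pen then forces some ink color to 27, so 119 + 1 = 120.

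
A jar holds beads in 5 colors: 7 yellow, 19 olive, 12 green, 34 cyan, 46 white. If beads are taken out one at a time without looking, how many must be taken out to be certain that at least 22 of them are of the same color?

In the worst case we take at most 21 of each color, but all 7 yellow, all 19 olive, and all 12 green (fewer than 21), giving 7 + 19 + 12 + 21 + 21 = 80.
One more bead then forces some color to 22, so 80 + 1 = 81.

81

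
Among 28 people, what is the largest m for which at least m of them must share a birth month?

There are 12 months of the year, which serve as the pigeonholes.
If each of the 12 months of the year held at most 2, the total would be at most 12 × 2 = 24 < 28, a contradiction.
So at least one holds ⌈28/12⌉ = 3.

3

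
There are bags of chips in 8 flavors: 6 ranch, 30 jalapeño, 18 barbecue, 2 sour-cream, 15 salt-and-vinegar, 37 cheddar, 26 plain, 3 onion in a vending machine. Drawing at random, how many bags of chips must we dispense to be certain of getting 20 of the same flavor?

102

Treat the 8 flavors as pigeonholes.
In the worst case we take at most 19 of each flavor, but all 6 ranch, all 18 barbecue, all 2 sour-cream, all 15 salt-and-vinegar, and all 3 onion (fewer than 19), giving 6 + 19 + 18 + 2 + 15 + 19 + 19 + 3 = 101.
One more bag of chips then forces some flavor to 20, so 101 + 1 = 102.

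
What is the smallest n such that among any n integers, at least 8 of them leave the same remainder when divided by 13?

There are 13 residue classes modulo 13 acting as pigeonholes.
With 13 × 7 = 91 integers we could place exactly 7 in each, with no class reaching 8.
One more forces some class to hold 8, so 91 + 1 = 92.

92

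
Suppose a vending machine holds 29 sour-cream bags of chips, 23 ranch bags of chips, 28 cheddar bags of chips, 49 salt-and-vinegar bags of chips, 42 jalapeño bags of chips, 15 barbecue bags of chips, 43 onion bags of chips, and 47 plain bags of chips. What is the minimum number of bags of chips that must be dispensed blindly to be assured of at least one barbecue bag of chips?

262

The worst case draws every non-barbecue bag of chips first: 29 + 23 + 28 + 49 + 42 + 43 + 47 = 261.
The next draw is then forced to be barbecue, giving 261 + 1 = 262.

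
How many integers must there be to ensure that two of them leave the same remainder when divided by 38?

39

There are 38 residue classes modulo 38 acting as pigeonholes.
With 38 integers we could place one in each, avoiding any repeat.
One more forces some class to hold 2, so 38 + 1 = 39.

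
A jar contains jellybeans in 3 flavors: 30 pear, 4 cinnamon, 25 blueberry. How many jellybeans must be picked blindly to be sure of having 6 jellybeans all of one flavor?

15

In the worst case we take at most 5 of each flavor, but all 4 cinnamon (fewer than 5), giving 5 + 4 + 5 = 14.
One more jellybean then forces some flavor to 6, so 14 + 1 = 15.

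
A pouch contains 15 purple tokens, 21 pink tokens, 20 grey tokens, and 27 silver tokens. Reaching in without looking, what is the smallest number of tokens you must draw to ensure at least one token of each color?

The hardest color to obtain is purple: we could draw every other token first — 83 − 15 = 68 tokens — without a single purple one.
The next draw must be purple, so 68 + 1 = 69.

69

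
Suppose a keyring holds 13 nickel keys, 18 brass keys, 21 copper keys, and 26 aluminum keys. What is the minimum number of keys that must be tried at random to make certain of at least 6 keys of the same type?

21

The worst case takes 5 keys of each type without reaching 6 of any: 4 × 5 = 20.
The next key must bring some type to 6, so 20 + 1 = 21.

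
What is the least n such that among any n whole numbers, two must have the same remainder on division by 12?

13

Use the pigeonhole principle on residue classes: two integers differ by a multiple of 12 exactly when they share a remainder mod 12.
There are 12 residue classes mod 12, so 12 integers can all lie in distinct classes.
One more integer must repeat a residue, giving a difference divisible by 12. So n = 12 + 1 = 13.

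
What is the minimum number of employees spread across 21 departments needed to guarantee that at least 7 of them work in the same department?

127

There are 21 departments acting as pigeonholes.
With 21 × 6 = 126 employees we could place exactly 6 in each, with no class reaching 7.
One more forces some class to hold 7, so 126 + 1 = 127.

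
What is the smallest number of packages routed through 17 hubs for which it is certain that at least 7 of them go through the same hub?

There are 17 hubs acting as pigeonholes.
With 17 × 6 = 102 packages we could place exactly 6 in each, with no class reaching 7.
One more forces some class to hold 7, so 102 + 1 = 103.

103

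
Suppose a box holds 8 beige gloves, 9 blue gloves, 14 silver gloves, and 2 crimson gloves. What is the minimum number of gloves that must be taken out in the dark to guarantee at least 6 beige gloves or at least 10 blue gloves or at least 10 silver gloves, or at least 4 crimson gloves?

The worst case stops just short of every target: 5 beige, 9 blue, 9 silver, all 2 crimson — 5 + 9 + 9 + 2 = 25 gloves.
One more glove must push some color to its target, so 25 + 1 = 26.

26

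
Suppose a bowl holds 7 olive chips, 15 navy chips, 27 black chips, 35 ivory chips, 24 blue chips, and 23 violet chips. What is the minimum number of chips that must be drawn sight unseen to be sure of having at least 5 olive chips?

129

The worst case draws every non-olive chip first: 15 + 27 + 35 + 24 + 23 = 124.
The next 5 draws are then forced to be olive, giving 124 + 5 = 129.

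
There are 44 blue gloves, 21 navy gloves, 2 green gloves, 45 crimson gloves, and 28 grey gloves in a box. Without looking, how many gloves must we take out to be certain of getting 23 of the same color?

90

Treat the 5 colors as pigeonholes.
In the worst case we take at most 22 of each color, but all 21 navy and all 2 green (fewer than 22), giving 22 + 21 + 2 + 22 + 22 = 89.
One more glove then forces some color to 23, so 89 + 1 = 90.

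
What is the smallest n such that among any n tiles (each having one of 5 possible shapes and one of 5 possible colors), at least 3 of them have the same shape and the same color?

There are 5 × 5 = 25 (shape, color) combinations acting as pigeonholes.
With 25 × 2 = 50 tiles we could place exactly 2 in each, with no (shape, color) pair reaching 3.
One more forces some (shape, color) pair to hold 3, so 50 + 1 = 51.

51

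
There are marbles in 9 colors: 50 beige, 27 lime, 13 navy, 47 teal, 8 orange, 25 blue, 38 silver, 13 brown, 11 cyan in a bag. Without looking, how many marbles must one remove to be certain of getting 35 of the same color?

200

In the worst case we take at most 34 of each color, but all 27 lime, all 13 navy, all 8 orange, all 25 blue, all 13 brown, and all 11 cyan (fewer than 34), giving 34 + 27 + 13 + 34 + 8 + 25 + 34 + 13 + 11 = 199.
One more marble then forces some color to 35, so 199 + 1 = 200.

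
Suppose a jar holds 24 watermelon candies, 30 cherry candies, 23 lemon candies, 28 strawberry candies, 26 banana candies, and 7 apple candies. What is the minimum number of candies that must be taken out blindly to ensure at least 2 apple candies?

The worst case draws every non-apple candy first: 24 + 30 + 23 + 28 + 26 = 131.
The next 2 draws are then forced to be apple, giving 131 + 2 = 133.

133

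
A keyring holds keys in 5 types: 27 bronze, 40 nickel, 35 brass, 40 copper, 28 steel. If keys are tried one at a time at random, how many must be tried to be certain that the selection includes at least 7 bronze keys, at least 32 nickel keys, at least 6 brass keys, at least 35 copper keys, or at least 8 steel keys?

84

Each of the 5 types has its own threshold; avoid all of them simultaneously.
The worst case stops just short of every target: 6 bronze, 31 nickel, 5 brass, 34 copper, 7 steel — 6 + 31 + 5 + 34 + 7 = 83 keys.
One more key must push some type to its target, so 83 + 1 = 84.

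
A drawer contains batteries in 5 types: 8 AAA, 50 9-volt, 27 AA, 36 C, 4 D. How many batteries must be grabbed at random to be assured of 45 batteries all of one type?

120

In the worst case we take at most 44 of each type, but all 8 AAA, all 27 AA, all 36 C, and all 4 D (fewer than 44), giving 8 + 44 + 27 + 36 + 4 = 119.
One more battery then forces some type to 45, so 119 + 1 = 120.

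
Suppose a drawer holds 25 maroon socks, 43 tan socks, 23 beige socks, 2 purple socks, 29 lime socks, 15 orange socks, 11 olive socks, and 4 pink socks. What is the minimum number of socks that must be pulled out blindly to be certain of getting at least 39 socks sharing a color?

148

In the worst case we take at most 38 of each color, but all 25 maroon, all 23 beige, all 2 purple, all 29 lime, all 15 orange, all 11 olive, and all 4 pink (fewer than 38), giving 25 + 38 + 23 + 2 + 29 + 15 + 11 + 4 = 147.
One more sock then forces some color to 39, so 147 + 1 = 148.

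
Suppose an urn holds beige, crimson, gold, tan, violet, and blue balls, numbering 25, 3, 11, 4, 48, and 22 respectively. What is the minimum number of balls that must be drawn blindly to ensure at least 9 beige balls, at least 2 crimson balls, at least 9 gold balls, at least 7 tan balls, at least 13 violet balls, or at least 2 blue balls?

The worst case stops just short of every target: 8 beige, 1 crimson, 8 gold, all 4 tan, 12 violet, 1 blue — 8 + 1 + 8 + 4 + 12 + 1 = 34 balls.
One more ball must push some color to its target, so 34 + 1 = 35.

35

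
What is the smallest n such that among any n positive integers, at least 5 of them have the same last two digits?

There are 100 possible two-digit endings acting as pigeonholes.
With 100 × 4 = 400 positive integers we could place exactly 4 in each, with no class reaching 5.
One more forces some class to hold 5, so 400 + 1 = 401.

401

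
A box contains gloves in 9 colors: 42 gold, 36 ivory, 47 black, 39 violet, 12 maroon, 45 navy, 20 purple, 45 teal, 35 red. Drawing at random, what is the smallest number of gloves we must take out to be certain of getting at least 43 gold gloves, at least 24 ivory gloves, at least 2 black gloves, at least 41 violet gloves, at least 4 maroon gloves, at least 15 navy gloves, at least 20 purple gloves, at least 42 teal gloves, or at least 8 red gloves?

190

The worst case stops just short of every target: 42 gold, 23 ivory, 1 black, all 39 violet, 3 maroon, 14 navy, 19 purple, 41 teal, 7 red — 42 + 23 + 1 + 39 + 3 + 14 + 19 + 41 + 7 = 189 gloves.
One more glove must push some color to its target, so 189 + 1 = 190.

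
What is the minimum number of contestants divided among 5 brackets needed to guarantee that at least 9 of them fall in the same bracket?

There are 5 brackets acting as pigeonholes.
With 5 × 8 = 40 contestants we could place exactly 8 in each, with no class reaching 9.
One more forces some class to hold 9, so 40 + 1 = 41.

41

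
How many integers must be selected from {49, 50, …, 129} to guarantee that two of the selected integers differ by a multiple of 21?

22

Group the integers by remainder mod 21; there are 21 residue classes, each nonempty in this range.
Choosing one from each class (21 integers) avoids any shared remainder.
One more choice must repeat a class, so two differ by a multiple of 21. Hence 21 + 1 = 22.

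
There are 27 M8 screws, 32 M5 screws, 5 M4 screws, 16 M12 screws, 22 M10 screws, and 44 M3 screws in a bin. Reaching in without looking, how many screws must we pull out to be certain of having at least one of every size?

142

The hardest size to obtain is M4: we could draw every other screw first — 146 − 5 = 141 screws — without a single M4 one.
The next draw must be M4, so 141 + 1 = 142.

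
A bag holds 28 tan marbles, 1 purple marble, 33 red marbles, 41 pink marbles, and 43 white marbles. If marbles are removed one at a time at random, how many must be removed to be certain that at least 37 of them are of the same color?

In the worst case we take at most 36 of each color, but all 28 tan, all 1 purple, and all 33 red (fewer than 36), giving 28 + 1 + 33 + 36 + 36 = 134.
One more marble then forces some color to 37, so 134 + 1 = 135.

135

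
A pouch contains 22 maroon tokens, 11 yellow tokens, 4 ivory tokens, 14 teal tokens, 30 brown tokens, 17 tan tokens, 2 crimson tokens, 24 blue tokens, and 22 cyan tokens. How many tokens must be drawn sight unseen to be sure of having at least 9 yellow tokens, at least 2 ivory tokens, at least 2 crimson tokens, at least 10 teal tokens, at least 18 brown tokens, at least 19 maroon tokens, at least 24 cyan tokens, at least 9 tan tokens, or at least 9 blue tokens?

93

Each of the 9 colors has its own threshold; avoid all of them simultaneously.
The worst case stops just short of every target: 18 maroon, 8 yellow, 1 ivory, 9 teal, 17 brown, 8 tan, 1 crimson, 8 blue, all 22 cyan — 18 + 8 + 1 + 9 + 17 + 8 + 1 + 8 + 22 = 92 tokens.
One more token must push some color to its target, so 92 + 1 = 93.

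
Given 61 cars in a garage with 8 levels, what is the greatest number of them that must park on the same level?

If each of the 8 levels held at most 7, the total would be at most 8 × 7 = 56 < 61, a contradiction.
So at least one holds ⌈61/8⌉ = 8.

8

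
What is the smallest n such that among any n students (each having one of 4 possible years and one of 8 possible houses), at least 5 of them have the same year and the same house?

There are 4 × 8 = 32 (year, house) combinations acting as pigeonholes.
With 32 × 4 = 128 students we could place exactly 4 in each, with no (year, house) pair reaching 5.
One more forces some (year, house) pair to hold 5, so 128 + 1 = 129.

129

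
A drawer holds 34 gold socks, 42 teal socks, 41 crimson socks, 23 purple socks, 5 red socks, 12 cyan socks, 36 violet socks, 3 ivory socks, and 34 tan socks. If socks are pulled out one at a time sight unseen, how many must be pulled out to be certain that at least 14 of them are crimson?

203

The worst case draws every non-crimson sock first: 34 + 42 + 23 + 5 + 12 + 36 + 3 + 34 = 189.
The next 14 draws are then forced to be crimson, giving 189 + 14 = 203.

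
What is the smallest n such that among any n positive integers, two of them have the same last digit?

There are 10 possible last digits acting as pigeonholes.
With 10 positive integers we could place one in each, avoiding any repeat.
One more forces some class to hold 2, so 10 + 1 = 11.

11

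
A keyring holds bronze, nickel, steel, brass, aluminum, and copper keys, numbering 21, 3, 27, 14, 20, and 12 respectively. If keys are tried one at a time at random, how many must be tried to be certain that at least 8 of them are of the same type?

39

In the worst case we take at most 7 of each type, but all 3 nickel (fewer than 7), giving 7 + 3 + 7 + 7 + 7 + 7 = 38.
One more key then forces some type to 8, so 38 + 1 = 39.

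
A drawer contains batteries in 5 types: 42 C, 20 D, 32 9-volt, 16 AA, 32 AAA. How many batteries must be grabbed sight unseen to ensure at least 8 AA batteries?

134

The worst case draws every non-AA battery first: 42 + 20 + 32 + 32 = 126.
The next 8 draws are then forced to be AA, giving 126 + 8 = 134.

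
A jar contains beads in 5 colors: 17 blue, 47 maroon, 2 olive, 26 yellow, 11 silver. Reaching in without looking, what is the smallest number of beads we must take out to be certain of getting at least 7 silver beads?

The worst case draws every non-silver bead first: 17 + 47 + 2 + 26 = 92.
The next 7 draws are then forced to be silver, giving 92 + 7 = 99.

99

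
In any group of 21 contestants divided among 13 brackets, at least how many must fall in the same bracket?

2

The 21 contestants fall into 13 brackets.
If each of the 13 brackets held at most 1, the total would be at most 13 × 1 = 13 < 21, a contradiction.
So at least one holds ⌈21/13⌉ = 2.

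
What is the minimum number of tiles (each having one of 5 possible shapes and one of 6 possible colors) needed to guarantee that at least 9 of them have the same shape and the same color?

There are 5 × 6 = 30 (shape, color) combinations acting as pigeonholes.
With 30 × 8 = 240 tiles we could place exactly 8 in each, with no (shape, color) pair reaching 9.
One more forces some (shape, color) pair to hold 9, so 240 + 1 = 241.

241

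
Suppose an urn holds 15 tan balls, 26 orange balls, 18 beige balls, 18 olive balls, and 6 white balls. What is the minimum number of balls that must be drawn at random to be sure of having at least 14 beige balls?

79

To avoid beige balls as long as possible, exhaust the other 4 colors first.
The worst case draws every non-beige ball first: 15 + 26 + 18 + 6 = 65.
The next 14 draws are then forced to be beige, giving 65 + 14 = 79.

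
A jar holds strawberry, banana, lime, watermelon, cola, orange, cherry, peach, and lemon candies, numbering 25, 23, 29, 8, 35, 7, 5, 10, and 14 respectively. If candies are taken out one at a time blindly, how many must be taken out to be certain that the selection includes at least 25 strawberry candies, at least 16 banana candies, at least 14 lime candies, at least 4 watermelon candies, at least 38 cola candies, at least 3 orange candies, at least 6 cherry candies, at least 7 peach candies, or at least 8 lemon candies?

111

The worst case stops just short of every target: 24 strawberry, 15 banana, 13 lime, 3 watermelon, all 35 cola, 2 orange, 5 cherry, 6 peach, 7 lemon — 24 + 15 + 13 + 3 + 35 + 2 + 5 + 6 + 7 = 110 candies.
One more candy must push some flavor to its target, so 110 + 1 = 111.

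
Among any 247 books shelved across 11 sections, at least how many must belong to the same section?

23

The 247 books fall into 11 sections.
If each of the 11 sections held at most 22, the total would be at most 11 × 22 = 242 < 247, a contradiction.
So at least one holds ⌈247/11⌉ = 23.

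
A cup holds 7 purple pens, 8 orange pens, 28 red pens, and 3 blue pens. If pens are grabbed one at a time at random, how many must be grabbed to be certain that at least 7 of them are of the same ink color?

22

In the worst case we take at most 6 of each ink color, but all 3 blue (fewer than 6), giving 6 + 6 + 6 + 3 = 21.
One more pen then forces some ink color to 7, so 21 + 1 = 22.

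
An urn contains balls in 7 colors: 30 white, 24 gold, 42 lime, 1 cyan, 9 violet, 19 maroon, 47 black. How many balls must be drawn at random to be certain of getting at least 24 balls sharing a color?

122

Treat the 7 colors as pigeonholes.
In the worst case we take at most 23 of each color, but all 1 cyan, all 9 violet, and all 19 maroon (fewer than 23), giving 23 + 23 + 23 + 1 + 9 + 19 + 23 = 121.
One more ball then forces some color to 24, so 121 + 1 = 122.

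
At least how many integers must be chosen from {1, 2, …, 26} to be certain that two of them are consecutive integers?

Partition {1, …, 26} into 13 pairs: {1,2}, {3,4}, …, {25,26}.
Choosing 13 integers — say the 13 even numbers 2, 4, …, 26 — takes one from each pair and avoids the property.
Choosing 14 forces two into the same pair by pigeonhole, and those are consecutive. So 14.

14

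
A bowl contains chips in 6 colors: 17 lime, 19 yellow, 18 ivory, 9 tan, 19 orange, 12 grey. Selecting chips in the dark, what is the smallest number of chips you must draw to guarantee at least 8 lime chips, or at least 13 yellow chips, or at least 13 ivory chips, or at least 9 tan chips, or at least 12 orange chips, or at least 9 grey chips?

The worst case stops just short of every target: 7 lime, 12 yellow, 12 ivory, 8 tan, 11 orange, 8 grey — 7 + 12 + 12 + 8 + 11 + 8 = 58 chips.
One more chip must push some color to its target, so 58 + 1 = 59.

59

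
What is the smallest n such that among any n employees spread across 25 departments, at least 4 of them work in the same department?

There are 25 departments acting as pigeonholes.
With 25 × 3 = 75 employees we could place exactly 3 in each, with no class reaching 4.
One more forces some class to hold 4, so 75 + 1 = 76.

76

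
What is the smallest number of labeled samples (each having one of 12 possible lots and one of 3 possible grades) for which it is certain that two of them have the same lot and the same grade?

37

There are 12 × 3 = 36 (lot, grade) combinations acting as pigeonholes.
With 36 labeled samples we could place one in each, avoiding any repeat.
One more forces some (lot, grade) pair to hold 2, so 36 + 1 = 37.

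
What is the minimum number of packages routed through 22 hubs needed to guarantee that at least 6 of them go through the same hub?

111

There are 22 hubs acting as pigeonholes.
With 22 × 5 = 110 packages we could place exactly 5 in each, with no class reaching 6.
One more forces some class to hold 6, so 110 + 1 = 111.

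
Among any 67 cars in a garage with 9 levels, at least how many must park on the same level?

The 67 cars fall into 9 levels.
If each of the 9 levels held at most 7, the total would be at most 9 × 7 = 63 < 67, a contradiction.
So at least one holds ⌈67/9⌉ = 8.

8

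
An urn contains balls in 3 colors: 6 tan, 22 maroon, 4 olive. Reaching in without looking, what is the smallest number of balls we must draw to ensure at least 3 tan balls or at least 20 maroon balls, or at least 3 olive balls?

The worst case stops just short of every target: 2 tan, 19 maroon, 2 olive — 2 + 19 + 2 = 23 balls.
One more ball must push some color to its target, so 23 + 1 = 24.

24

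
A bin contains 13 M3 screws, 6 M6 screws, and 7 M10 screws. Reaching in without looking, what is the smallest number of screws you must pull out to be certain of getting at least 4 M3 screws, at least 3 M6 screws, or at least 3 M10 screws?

8

Each of the 3 sizes has its own threshold; avoid all of them simultaneously.
The worst case stops just short of every target: 3 M3, 2 M6, 2 M10 — 3 + 2 + 2 = 7 screws.
One more screw must push some size to its target, so 7 + 1 = 8.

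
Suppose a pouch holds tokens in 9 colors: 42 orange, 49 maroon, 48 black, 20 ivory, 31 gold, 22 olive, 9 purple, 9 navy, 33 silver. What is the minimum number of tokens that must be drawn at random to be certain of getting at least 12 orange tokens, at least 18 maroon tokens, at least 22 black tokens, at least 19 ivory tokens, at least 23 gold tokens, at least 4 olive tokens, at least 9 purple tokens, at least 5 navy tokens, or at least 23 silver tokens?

127

The worst case stops just short of every target: 11 orange, 17 maroon, 21 black, 18 ivory, 22 gold, 3 olive, 8 purple, 4 navy, 22 silver — 11 + 17 + 21 + 18 + 22 + 3 + 8 + 4 + 22 = 126 tokens.
One more token must push some color to its target, so 126 + 1 = 127.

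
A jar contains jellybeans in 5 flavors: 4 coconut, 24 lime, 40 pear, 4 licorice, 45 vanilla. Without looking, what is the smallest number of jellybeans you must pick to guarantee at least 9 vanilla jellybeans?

The worst case draws every non-vanilla jellybean first: 4 + 24 + 40 + 4 = 72.
The next 9 draws are then forced to be vanilla, giving 72 + 9 = 81.

81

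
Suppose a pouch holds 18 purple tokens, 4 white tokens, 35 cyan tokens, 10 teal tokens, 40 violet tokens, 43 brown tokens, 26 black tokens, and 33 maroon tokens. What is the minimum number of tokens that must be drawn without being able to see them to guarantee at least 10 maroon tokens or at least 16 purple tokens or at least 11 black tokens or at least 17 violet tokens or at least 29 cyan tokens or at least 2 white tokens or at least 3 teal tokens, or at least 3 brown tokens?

84

The worst case stops just short of every target: 15 purple, 1 white, 28 cyan, 2 teal, 16 violet, 2 brown, 10 black, 9 maroon — 15 + 1 + 28 + 2 + 16 + 2 + 10 + 9 = 83 tokens.
One more token must push some color to its target, so 83 + 1 = 84.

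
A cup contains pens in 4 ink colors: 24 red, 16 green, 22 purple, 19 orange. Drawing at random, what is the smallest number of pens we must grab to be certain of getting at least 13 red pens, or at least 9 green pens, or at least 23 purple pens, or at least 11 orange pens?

The worst case stops just short of every target: 12 red, 8 green, 22 purple, 10 orange — 12 + 8 + 22 + 10 = 52 pens.
One more pen must push some ink color to its target, so 52 + 1 = 53.

53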